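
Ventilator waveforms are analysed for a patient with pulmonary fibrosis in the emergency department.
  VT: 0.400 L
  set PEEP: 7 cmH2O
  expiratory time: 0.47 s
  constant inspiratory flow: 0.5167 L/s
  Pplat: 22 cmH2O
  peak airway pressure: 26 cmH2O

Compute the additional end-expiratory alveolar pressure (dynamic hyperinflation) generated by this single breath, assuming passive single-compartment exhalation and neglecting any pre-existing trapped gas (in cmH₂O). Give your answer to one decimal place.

1.5

R = (PIP − Pplat)/V̇ = (26 − 22) / 0.5167 = 4.0/0.5167 = 7.741 cmH2O·s/L.
C = Vt/(Pplat − PEEP) = 400.0 / (22 − 7) = 400.0/15.0 = 26.667 mL/cmH2O.
τ = R × C = 7.741 × 0.02667 L/cmH2O = 0.2065 s.
Fraction remaining = e^(−Te/τ) = e^(−0.47/0.2065) = 0.1027; trapped volume = 400.0 × 0.1027 = 41.08 mL.
Additional alveolar pressure from trapping ≈ V_trapped / C = 41.08 / 26.667 = 1.54 cmH2O.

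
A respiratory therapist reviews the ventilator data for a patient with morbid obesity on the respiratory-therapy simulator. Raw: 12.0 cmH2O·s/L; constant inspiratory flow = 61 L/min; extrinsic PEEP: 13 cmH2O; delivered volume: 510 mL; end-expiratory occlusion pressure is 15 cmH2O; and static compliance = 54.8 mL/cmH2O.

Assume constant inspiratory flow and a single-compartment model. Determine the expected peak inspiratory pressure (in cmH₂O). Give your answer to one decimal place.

Flow: 61 L/min ÷ 60 = 1.0167 L/s.
Total PEEP = 15 cmH2O (set 13 + intrinsic 2); this is the baseline alveolar pressure.
Equation of motion (constant flow): PIP = Vt/C + R·V̇ + PEEP.
PIP = 510/54.8 + 12.0×1.0167 + 15 = 9.307 + 12.2 + 15 = 36.507 cmH2O.

36.5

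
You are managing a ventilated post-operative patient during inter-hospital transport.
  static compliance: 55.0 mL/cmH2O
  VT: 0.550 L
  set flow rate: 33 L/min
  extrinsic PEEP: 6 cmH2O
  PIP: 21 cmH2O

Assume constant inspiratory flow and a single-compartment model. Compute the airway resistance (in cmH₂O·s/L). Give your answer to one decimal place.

Flow: 33 L/min ÷ 60 = 0.55 L/s.
Equation of motion (constant flow): PIP = Vt/C + R·V̇ + PEEP.
R·V̇ = PIP − Vt/C − PEEP = 21 − 550/55.0 − 6 = 21 − 10.0 − 6 = 5.0 cmH2O.
R = 5.0 / 0.55 = 9.091 cmH2O·s/L.

9.1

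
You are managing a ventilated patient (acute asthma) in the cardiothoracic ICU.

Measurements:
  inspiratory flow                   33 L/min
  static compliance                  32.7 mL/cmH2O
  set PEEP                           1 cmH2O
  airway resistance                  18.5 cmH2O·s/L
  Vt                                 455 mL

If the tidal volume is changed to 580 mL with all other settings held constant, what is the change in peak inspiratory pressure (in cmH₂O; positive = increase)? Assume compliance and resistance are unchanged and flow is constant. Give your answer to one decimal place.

3.8

PIP = Vt/C + R·V̇ + PEEP (constant-flow equation of motion).
Only the elastic term changes: ΔPIP = ΔVt / C = (580 − 455) / 32.7 = 3.823 cmH2O.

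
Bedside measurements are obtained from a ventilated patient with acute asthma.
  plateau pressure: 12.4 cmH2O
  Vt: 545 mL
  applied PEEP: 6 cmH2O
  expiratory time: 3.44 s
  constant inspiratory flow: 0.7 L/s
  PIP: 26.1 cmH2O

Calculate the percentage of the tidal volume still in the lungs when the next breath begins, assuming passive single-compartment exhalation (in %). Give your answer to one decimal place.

R = (PIP − Pplat)/V̇ = (26.1 − 12.4) / 0.7 = 13.7/0.7 = 19.571 cmH2O·s/L.
C = Vt/(Pplat − PEEP) = 545.0 / (12.4 − 6) = 545.0/6.4 = 85.156 mL/cmH2O.
τ = R × C = 19.571 × 0.08516 L/cmH2O = 1.667 s.
Fraction remaining at end-expiration = e^(−Te/τ) = e^(−3.44/1.667) = 0.127 → 12.7%.

12.7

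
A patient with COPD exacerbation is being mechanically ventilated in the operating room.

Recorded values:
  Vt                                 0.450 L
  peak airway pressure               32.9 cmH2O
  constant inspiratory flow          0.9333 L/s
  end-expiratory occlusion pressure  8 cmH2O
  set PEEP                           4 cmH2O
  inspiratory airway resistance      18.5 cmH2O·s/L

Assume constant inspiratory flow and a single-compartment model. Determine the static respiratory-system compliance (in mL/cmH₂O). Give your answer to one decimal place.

Total PEEP = 8 cmH2O (set 4 + intrinsic 4); this is the baseline alveolar pressure.
Equation of motion (constant flow): PIP = Vt/C + R·V̇ + PEEP.
Vt/C = PIP − R·V̇ − PEEP = 32.9 − 18.5×0.9333 − 8 = 32.9 − 17.266 − 8 = 7.634 cmH2O.
C = Vt / 7.634 = 450 / 7.634 = 58.947 mL/cmH2O.

58.9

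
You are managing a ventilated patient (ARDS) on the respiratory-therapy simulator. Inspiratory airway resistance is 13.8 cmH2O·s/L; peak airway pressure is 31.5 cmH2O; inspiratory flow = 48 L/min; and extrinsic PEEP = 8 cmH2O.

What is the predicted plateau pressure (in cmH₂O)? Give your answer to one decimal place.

Flow: 48 L/min ÷ 60 = 0.8 L/s.
Pplat = PIP − Raw × flow = 31.5 − 13.8 × 0.8 = 31.5 − 11.04 = 20.46 cmH2O.

20.5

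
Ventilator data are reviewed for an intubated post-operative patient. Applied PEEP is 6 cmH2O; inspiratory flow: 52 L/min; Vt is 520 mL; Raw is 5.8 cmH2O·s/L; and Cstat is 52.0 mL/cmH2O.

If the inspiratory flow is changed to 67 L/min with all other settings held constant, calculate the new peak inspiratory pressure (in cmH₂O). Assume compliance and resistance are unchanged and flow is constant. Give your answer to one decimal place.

Flow: 52 L/min ÷ 60 = 0.8667 L/s.
New flow: 67 L/min ÷ 60 = 1.1167 L/s.
PIP = Vt/C + R·V̇ + PEEP (constant-flow equation of motion).
Only the resistive term changes: ΔPIP = R × ΔV̇ = 5.8 × (1.1167 − 0.8667) = 5.8 × 0.25 = 1.45 cmH2O.
Original PIP = 520/52.0 + 5.8×0.8667 + 6 = 21.027 cmH2O; new PIP = 21.027 + (1.45) = 22.477 cmH2O.

22.5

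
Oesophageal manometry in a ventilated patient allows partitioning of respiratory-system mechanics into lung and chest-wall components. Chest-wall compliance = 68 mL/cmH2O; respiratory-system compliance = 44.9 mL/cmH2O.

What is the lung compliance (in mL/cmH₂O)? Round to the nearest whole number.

132

1/CL = 1/Crs − 1/Ccw.
1/CL = 1/44.9 − 1/68 = 0.007566.
CL = 132.17 mL/cmH2O.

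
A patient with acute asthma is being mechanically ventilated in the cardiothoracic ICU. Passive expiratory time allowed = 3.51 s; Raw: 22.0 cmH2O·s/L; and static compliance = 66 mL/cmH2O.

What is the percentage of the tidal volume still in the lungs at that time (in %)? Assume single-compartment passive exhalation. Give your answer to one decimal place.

τ = R × C = 22.0 × 66 mL/cmH2O = 22.0 × 0.066 L/cmH2O = 1.452 s.
Passive exhalation: V(t)/V₀ = e^(−t/τ) = e^(−3.51/1.452) = 0.08916.
Fraction remaining = 0.08916 → 8.916%.

8.9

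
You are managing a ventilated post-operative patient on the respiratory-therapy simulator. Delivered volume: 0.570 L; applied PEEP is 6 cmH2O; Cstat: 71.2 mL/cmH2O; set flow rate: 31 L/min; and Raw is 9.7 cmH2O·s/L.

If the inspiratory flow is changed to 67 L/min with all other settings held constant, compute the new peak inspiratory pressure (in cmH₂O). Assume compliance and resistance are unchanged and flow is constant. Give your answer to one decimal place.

Flow: 31 L/min ÷ 60 = 0.5167 L/s.
New flow: 67 L/min ÷ 60 = 1.1167 L/s.
PIP = Vt/C + R·V̇ + PEEP (constant-flow equation of motion).
Only the resistive term changes: ΔPIP = R × ΔV̇ = 9.7 × (1.1167 − 0.5167) = 9.7 × 0.6 = 5.82 cmH2O.
Original PIP = 570/71.2 + 9.7×0.5167 + 6 = 19.018 cmH2O; new PIP = 19.018 + (5.82) = 24.838 cmH2O.

24.8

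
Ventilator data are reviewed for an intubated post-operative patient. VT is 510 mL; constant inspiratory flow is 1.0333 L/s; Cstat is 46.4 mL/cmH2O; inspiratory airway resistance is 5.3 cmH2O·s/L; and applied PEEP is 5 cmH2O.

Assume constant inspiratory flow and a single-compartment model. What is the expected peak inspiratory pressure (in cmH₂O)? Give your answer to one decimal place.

Equation of motion (constant flow): PIP = Vt/C + R·V̇ + PEEP.
PIP = 510/46.4 + 5.3×1.0333 + 5 = 10.991 + 5.476 + 5 = 21.467 cmH2O.

21.5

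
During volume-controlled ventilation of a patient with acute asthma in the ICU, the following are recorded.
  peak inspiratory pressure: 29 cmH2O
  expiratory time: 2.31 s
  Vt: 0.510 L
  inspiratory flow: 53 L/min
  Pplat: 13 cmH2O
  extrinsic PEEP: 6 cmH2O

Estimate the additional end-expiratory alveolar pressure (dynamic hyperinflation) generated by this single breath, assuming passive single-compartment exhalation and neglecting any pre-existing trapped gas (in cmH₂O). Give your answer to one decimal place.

1.2

Flow: 53 L/min ÷ 60 = 0.8833 L/s.
R = (PIP − Pplat)/V̇ = (29 − 13) / 0.8833 = 16.0/0.8833 = 18.114 cmH2O·s/L.
C = Vt/(Pplat − PEEP) = 510.0 / (13 − 6) = 510.0/7.0 = 72.857 mL/cmH2O.
τ = R × C = 18.114 × 0.07286 L/cmH2O = 1.32 s.
Fraction remaining = e^(−Te/τ) = e^(−2.31/1.32) = 0.1738; trapped volume = 510.0 × 0.1738 = 88.638 mL.
Additional alveolar pressure from trapping ≈ V_trapped / C = 88.638 / 72.857 = 1.217 cmH2O.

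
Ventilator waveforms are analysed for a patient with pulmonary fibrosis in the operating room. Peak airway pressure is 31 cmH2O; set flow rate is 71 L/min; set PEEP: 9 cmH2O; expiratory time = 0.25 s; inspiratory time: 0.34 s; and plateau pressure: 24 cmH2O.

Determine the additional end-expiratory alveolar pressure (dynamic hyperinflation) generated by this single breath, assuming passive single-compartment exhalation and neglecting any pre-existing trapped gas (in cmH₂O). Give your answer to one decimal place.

Flow: 71 L/min ÷ 60 = 1.1833 L/s.
Vt = flow × Ti = 1.1833 L/s × 0.34 s × 1000 mL/L = 402.32 mL.
R = (PIP − Pplat)/V̇ = (31 − 24) / 1.1833 = 7.0/1.1833 = 5.916 cmH2O·s/L.
C = Vt/(Pplat − PEEP) = 402.32 / (24 − 9) = 402.32/15.0 = 26.821 mL/cmH2O.
τ = R × C = 5.916 × 0.02682 L/cmH2O = 0.1587 s.
Fraction remaining = e^(−Te/τ) = e^(−0.25/0.1587) = 0.2069; trapped volume = 402.32 × 0.2069 = 83.24 mL.
Additional alveolar pressure from trapping ≈ V_trapped / C = 83.24 / 26.821 = 3.104 cmH2O.

3.1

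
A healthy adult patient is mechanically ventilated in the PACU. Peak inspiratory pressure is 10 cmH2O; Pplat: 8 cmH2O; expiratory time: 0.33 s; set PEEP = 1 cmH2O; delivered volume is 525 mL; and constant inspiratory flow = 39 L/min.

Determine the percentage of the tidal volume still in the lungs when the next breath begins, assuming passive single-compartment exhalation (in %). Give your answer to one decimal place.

23.9

Flow: 39 L/min ÷ 60 = 0.65 L/s.
R = (PIP − Pplat)/V̇ = (10 − 8) / 0.65 = 2.0/0.65 = 3.077 cmH2O·s/L.
C = Vt/(Pplat − PEEP) = 525.0 / (8 − 1) = 525.0/7.0 = 75.0 mL/cmH2O.
τ = R × C = 3.077 × 0.075 L/cmH2O = 0.2308 s.
Fraction remaining at end-expiration = e^(−Te/τ) = e^(−0.33/0.2308) = 0.2394 → 23.94%.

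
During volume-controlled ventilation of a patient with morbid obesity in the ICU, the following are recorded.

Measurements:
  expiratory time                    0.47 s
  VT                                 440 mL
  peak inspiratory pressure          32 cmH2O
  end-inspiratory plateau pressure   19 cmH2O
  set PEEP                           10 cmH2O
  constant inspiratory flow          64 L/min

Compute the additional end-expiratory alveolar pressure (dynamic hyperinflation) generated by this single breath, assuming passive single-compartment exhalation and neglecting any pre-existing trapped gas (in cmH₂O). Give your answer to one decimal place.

Flow: 64 L/min ÷ 60 = 1.0667 L/s.
R = (PIP − Pplat)/V̇ = (32 − 19) / 1.0667 = 13.0/1.0667 = 12.187 cmH2O·s/L.
C = Vt/(Pplat − PEEP) = 440.0 / (19 − 10) = 440.0/9.0 = 48.889 mL/cmH2O.
τ = R × C = 12.187 × 0.04889 L/cmH2O = 0.5958 s.
Fraction remaining = e^(−Te/τ) = e^(−0.47/0.5958) = 0.4544; trapped volume = 440.0 × 0.4544 = 199.94 mL.
Additional alveolar pressure from trapping ≈ V_trapped / C = 199.94 / 48.889 = 4.09 cmH2O.

4.1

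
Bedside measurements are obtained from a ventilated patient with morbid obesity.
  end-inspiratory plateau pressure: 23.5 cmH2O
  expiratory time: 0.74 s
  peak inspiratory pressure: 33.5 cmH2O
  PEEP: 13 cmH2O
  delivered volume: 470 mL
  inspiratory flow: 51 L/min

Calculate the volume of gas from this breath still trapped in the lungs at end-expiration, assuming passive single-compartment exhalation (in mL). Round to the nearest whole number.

Flow: 51 L/min ÷ 60 = 0.85 L/s.
R = (PIP − Pplat)/V̇ = (33.5 − 23.5) / 0.85 = 10.0/0.85 = 11.765 cmH2O·s/L.
C = Vt/(Pplat − PEEP) = 470.0 / (23.5 − 13) = 470.0/10.5 = 44.762 mL/cmH2O.
τ = R × C = 11.765 × 0.04476 L/cmH2O = 0.5266 s.
Fraction remaining = e^(−Te/τ) = e^(−0.74/0.5266) = 0.2453.
Trapped volume = 470.0 × 0.2453 = 115.29 mL.

115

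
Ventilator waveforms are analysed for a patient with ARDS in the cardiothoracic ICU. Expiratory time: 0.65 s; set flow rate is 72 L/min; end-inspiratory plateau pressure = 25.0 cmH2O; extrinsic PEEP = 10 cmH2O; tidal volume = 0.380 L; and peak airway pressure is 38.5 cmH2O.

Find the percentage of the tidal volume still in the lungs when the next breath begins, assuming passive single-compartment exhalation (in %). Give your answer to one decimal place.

Flow: 72 L/min ÷ 60 = 1.2 L/s.
R = (PIP − Pplat)/V̇ = (38.5 − 25.0) / 1.2 = 13.5/1.2 = 11.25 cmH2O·s/L.
C = Vt/(Pplat − PEEP) = 380.0 / (25.0 − 10) = 380.0/15.0 = 25.333 mL/cmH2O.
τ = R × C = 11.25 × 0.02533 L/cmH2O = 0.285 s.
Fraction remaining at end-expiration = e^(−Te/τ) = e^(−0.65/0.285) = 0.1022 → 10.22%.

10.2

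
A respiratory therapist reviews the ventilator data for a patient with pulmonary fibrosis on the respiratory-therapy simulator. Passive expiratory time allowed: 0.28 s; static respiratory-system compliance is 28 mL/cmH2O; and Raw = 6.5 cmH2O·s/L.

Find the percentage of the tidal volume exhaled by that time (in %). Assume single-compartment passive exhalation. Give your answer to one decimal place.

τ = R × C = 6.5 × 28 mL/cmH2O = 6.5 × 0.028 L/cmH2O = 0.182 s.
Passive exhalation: V(t)/V₀ = e^(−t/τ) = e^(−0.28/0.182) = 0.2147.
Fraction exhaled = 1 − 0.2147 = 0.7853 → 78.53%.

78.5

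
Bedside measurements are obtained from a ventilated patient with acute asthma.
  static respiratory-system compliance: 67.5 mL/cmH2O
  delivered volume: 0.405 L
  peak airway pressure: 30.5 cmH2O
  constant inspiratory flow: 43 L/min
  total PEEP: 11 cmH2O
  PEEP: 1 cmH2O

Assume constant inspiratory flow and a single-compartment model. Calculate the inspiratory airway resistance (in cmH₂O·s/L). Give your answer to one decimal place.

18.8

Flow: 43 L/min ÷ 60 = 0.7167 L/s.
Total PEEP = 11 cmH2O (set 1 + intrinsic 10); this is the baseline alveolar pressure.
Equation of motion (constant flow): PIP = Vt/C + R·V̇ + PEEP.
R·V̇ = PIP − Vt/C − PEEP = 30.5 − 405/67.5 − 11 = 30.5 − 6.0 − 11 = 13.5 cmH2O.
R = 13.5 / 0.7167 = 18.836 cmH2O·s/L.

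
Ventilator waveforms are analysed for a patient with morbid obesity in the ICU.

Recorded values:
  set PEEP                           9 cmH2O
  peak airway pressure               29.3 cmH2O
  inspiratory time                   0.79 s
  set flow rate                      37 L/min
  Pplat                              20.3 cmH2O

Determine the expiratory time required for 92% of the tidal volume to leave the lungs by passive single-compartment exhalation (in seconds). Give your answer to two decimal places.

1.59

Flow: 37 L/min ÷ 60 = 0.6167 L/s.
Vt = flow × Ti = 0.6167 L/s × 0.79 s × 1000 mL/L = 487.19 mL.
R = (PIP − Pplat)/V̇ = (29.3 − 20.3) / 0.6167 = 9.0/0.6167 = 14.594 cmH2O·s/L.
C = Vt/(Pplat − PEEP) = 487.19 / (20.3 − 9) = 487.19/11.3 = 43.114 mL/cmH2O.
τ = R × C = 14.594 × 0.04311 L/cmH2O = 0.6291 s.
t = −τ·ln(1 − 0.92) = −0.6291·ln(0.08) = 1.589 s.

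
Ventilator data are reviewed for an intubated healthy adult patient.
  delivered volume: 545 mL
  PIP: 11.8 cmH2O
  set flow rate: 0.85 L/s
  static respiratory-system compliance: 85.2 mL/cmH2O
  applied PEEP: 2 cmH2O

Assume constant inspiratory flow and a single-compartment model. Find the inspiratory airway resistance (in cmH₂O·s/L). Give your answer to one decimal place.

Equation of motion (constant flow): PIP = Vt/C + R·V̇ + PEEP.
R·V̇ = PIP − Vt/C − PEEP = 11.8 − 545/85.2 − 2 = 11.8 − 6.397 − 2 = 3.403 cmH2O.
R = 3.403 / 0.85 = 4.004 cmH2O·s/L.

4.0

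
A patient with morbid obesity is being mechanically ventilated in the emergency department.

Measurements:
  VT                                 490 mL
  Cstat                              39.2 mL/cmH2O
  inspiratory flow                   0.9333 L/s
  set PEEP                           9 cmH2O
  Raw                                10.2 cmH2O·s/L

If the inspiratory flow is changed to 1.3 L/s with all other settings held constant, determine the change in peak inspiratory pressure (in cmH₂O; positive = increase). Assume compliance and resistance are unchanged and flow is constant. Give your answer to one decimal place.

PIP = Vt/C + R·V̇ + PEEP (constant-flow equation of motion).
Only the resistive term changes: ΔPIP = R × ΔV̇ = 10.2 × (1.3 − 0.9333) = 10.2 × 0.3667 = 3.74 cmH2O.

3.7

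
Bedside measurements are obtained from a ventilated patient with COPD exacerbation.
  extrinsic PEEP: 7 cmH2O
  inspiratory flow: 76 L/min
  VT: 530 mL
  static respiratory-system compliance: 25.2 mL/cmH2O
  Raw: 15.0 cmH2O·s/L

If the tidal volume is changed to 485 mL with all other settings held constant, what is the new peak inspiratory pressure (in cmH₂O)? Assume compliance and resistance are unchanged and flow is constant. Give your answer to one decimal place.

45.2

Flow: 76 L/min ÷ 60 = 1.2667 L/s.
PIP = Vt/C + R·V̇ + PEEP (constant-flow equation of motion).
Only the elastic term changes: ΔPIP = ΔVt / C = (485 − 530) / 25.2 = -1.786 cmH2O.
Original PIP = 530/25.2 + 15.0×1.2667 + 7 = 47.032 cmH2O; new PIP = 47.032 + (-1.786) = 45.246 cmH2O.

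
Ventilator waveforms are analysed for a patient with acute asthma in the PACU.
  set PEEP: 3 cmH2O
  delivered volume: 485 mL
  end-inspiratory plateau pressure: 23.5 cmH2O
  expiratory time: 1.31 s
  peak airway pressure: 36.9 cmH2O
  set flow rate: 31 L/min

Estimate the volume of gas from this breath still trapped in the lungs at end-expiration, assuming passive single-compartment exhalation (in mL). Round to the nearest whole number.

Flow: 31 L/min ÷ 60 = 0.5167 L/s.
R = (PIP − Pplat)/V̇ = (36.9 − 23.5) / 0.5167 = 13.4/0.5167 = 25.934 cmH2O·s/L.
C = Vt/(Pplat − PEEP) = 485.0 / (23.5 − 3) = 485.0/20.5 = 23.659 mL/cmH2O.
τ = R × C = 25.934 × 0.02366 L/cmH2O = 0.6136 s.
Fraction remaining = e^(−Te/τ) = e^(−1.31/0.6136) = 0.1183.
Trapped volume = 485.0 × 0.1183 = 57.376 mL.

57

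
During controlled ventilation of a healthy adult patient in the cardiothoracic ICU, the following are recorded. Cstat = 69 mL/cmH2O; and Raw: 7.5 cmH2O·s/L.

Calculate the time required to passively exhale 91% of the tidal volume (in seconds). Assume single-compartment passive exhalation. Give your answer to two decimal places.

τ = R × C = 7.5 × 69 mL/cmH2O = 7.5 × 0.069 L/cmH2O = 0.5175 s.
Exhaled fraction f = 1 − e^(−t/τ) → t = −τ·ln(1 − f) = −0.5175·ln(0.09) = 1.246 s.

1.25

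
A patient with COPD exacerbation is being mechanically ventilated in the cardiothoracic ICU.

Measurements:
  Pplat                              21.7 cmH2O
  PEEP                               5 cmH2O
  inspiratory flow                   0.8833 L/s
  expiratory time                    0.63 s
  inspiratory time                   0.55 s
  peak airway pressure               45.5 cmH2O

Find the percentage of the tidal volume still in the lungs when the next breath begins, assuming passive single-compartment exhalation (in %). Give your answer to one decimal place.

Vt = flow × Ti = 0.8833 L/s × 0.55 s × 1000 mL/L = 485.82 mL.
R = (PIP − Pplat)/V̇ = (45.5 − 21.7) / 0.8833 = 23.8/0.8833 = 26.944 cmH2O·s/L.
C = Vt/(Pplat − PEEP) = 485.82 / (21.7 − 5) = 485.82/16.7 = 29.091 mL/cmH2O.
τ = R × C = 26.944 × 0.02909 L/cmH2O = 0.7838 s.
Fraction remaining at end-expiration = e^(−Te/τ) = e^(−0.63/0.7838) = 0.4476 → 44.76%.

44.8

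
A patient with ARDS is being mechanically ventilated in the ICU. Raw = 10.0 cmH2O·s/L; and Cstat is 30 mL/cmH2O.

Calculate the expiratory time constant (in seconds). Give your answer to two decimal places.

0.30

τ = R × C = 10.0 × 30 mL/cmH2O = 10.0 × 0.030 L/cmH2O = 0.3 s.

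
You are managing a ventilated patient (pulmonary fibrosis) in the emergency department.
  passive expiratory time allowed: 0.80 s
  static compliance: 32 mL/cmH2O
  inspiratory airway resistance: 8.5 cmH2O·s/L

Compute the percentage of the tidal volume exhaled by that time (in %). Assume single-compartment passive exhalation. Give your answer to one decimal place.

τ = R × C = 8.5 × 32 mL/cmH2O = 8.5 × 0.032 L/cmH2O = 0.272 s.
Passive exhalation: V(t)/V₀ = e^(−t/τ) = e^(−0.80/0.272) = 0.0528.
Fraction exhaled = 1 − 0.0528 = 0.9472 → 94.72%.

94.7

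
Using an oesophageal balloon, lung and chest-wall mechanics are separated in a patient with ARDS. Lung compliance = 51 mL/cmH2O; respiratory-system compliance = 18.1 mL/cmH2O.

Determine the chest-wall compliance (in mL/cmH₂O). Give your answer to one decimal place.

1/Ccw = 1/Crs − 1/CL.
1/Ccw = 1/18.1 − 1/51 = 0.03564.
Ccw = 28.058 mL/cmH2O.

28.1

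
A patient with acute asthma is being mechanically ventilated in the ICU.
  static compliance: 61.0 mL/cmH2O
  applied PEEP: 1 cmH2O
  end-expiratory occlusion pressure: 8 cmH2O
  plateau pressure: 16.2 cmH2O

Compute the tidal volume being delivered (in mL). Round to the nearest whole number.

End-expiratory occlusion gives total PEEP = 8 cmH2O (intrinsic PEEP = 8 − 1 = 7). Use total PEEP for the elastic gradient.
Vt = Cstat × (Pplat − PEEPtotal) = 61.0 × (16.2 − 8) = 61.0 × 8.2 = 500.2 mL.

500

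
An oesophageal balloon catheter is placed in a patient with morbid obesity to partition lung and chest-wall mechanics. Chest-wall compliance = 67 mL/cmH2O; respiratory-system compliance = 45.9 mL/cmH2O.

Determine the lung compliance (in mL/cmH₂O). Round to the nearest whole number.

146

1/CL = 1/Crs − 1/Ccw.
1/CL = 1/45.9 − 1/67 = 0.006861.
CL = 145.75 mL/cmH2O.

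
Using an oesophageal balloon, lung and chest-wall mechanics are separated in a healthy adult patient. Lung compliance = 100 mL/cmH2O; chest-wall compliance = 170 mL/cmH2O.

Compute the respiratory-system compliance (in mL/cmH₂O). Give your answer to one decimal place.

Lung and chest wall are elastances in series: 1/Crs = 1/CL + 1/Ccw.
1/Crs = 1/100 + 1/170 = 0.01588.
Crs = 62.972 mL/cmH2O.

63.0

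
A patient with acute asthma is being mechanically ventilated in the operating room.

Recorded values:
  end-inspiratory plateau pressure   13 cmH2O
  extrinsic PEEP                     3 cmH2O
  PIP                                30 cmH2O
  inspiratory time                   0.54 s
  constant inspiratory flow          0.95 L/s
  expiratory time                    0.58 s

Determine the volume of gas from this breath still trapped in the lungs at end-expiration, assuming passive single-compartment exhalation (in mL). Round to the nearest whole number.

Vt = flow × Ti = 0.95 L/s × 0.54 s × 1000 mL/L = 513.0 mL.
R = (PIP − Pplat)/V̇ = (30 − 13) / 0.95 = 17.0/0.95 = 17.895 cmH2O·s/L.
C = Vt/(Pplat − PEEP) = 513.0 / (13 − 3) = 513.0/10.0 = 51.3 mL/cmH2O.
τ = R × C = 17.895 × 0.0513 L/cmH2O = 0.918 s.
Fraction remaining = e^(−Te/τ) = e^(−0.58/0.918) = 0.5316.
Trapped volume = 513.0 × 0.5316 = 272.71 mL.

273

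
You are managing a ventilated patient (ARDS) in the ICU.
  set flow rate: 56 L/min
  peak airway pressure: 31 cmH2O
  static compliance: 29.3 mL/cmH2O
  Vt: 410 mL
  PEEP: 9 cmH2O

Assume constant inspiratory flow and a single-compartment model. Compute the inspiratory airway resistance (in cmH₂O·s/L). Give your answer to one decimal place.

Flow: 56 L/min ÷ 60 = 0.9333 L/s.
Equation of motion (constant flow): PIP = Vt/C + R·V̇ + PEEP.
R·V̇ = PIP − Vt/C − PEEP = 31 − 410/29.3 − 9 = 31 − 13.993 − 9 = 8.007 cmH2O.
R = 8.007 / 0.9333 = 8.579 cmH2O·s/L.

8.6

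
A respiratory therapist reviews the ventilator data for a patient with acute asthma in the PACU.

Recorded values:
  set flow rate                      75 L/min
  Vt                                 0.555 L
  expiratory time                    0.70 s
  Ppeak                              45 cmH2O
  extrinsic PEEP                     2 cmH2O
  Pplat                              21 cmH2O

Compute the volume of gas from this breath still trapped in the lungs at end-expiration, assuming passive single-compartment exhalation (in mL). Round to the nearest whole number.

159

Flow: 75 L/min ÷ 60 = 1.25 L/s.
R = (PIP − Pplat)/V̇ = (45 − 21) / 1.25 = 24.0/1.25 = 19.2 cmH2O·s/L.
C = Vt/(Pplat − PEEP) = 555.0 / (21 − 2) = 555.0/19.0 = 29.211 mL/cmH2O.
τ = R × C = 19.2 × 0.02921 L/cmH2O = 0.5608 s.
Fraction remaining = e^(−Te/τ) = e^(−0.70/0.5608) = 0.287.
Trapped volume = 555.0 × 0.287 = 159.29 mL.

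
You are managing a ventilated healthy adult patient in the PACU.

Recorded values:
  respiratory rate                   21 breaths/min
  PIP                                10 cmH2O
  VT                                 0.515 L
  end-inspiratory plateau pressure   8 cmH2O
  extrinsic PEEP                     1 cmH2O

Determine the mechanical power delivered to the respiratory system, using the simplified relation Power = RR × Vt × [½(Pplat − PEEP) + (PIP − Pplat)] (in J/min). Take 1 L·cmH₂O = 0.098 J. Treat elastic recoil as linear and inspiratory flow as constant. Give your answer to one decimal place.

5.8

Per-breath work = Vt × [½(Pplat−PEEP) + (PIP−Pplat)] = 0.515 × [0.5×7.0 + 2.0] = 0.515 × 5.5 = 2.833 L·cmH2O.
Power = 21 × 2.833 = 59.493 L·cmH2O/min.
× 0.098 J/(L·cmH2O) → 5.83 J/min.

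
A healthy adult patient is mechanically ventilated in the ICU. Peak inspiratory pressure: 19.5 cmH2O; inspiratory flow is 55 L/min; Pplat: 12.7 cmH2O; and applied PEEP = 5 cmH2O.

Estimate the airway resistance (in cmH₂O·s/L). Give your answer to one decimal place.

7.4

Flow: 55 L/min ÷ 60 = 0.9167 L/s.
Raw = (PIP − Pplat) / flow = (19.5 − 12.7) / 0.9167 = 6.8 / 0.9167 = 7.418 cmH2O·s/L.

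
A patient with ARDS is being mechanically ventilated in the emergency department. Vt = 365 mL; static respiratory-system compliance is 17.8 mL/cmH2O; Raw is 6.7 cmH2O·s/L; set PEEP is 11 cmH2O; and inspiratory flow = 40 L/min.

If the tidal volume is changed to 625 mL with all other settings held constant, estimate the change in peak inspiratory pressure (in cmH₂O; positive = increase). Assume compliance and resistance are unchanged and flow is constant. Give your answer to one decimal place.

14.6

PIP = Vt/C + R·V̇ + PEEP (constant-flow equation of motion).
Only the elastic term changes: ΔPIP = ΔVt / C = (625 − 365) / 17.8 = 14.607 cmH2O.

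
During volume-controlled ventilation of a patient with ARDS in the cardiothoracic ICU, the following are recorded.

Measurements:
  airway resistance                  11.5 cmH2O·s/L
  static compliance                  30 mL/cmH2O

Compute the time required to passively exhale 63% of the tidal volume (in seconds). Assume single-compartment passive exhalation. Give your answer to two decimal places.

0.34

τ = R × C = 11.5 × 30 mL/cmH2O = 11.5 × 0.030 L/cmH2O = 0.345 s.
Exhaled fraction f = 1 − e^(−t/τ) → t = −τ·ln(1 − f) = −0.345·ln(0.37) = 0.343 s.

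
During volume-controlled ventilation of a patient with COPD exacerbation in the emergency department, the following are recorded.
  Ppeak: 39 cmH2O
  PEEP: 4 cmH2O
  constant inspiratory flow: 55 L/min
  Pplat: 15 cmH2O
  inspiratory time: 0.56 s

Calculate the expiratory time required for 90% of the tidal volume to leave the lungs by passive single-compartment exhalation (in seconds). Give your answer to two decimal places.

2.81

Flow: 55 L/min ÷ 60 = 0.9167 L/s.
Vt = flow × Ti = 0.9167 L/s × 0.56 s × 1000 mL/L = 513.35 mL.
R = (PIP − Pplat)/V̇ = (39 − 15) / 0.9167 = 24.0/0.9167 = 26.181 cmH2O·s/L.
C = Vt/(Pplat − PEEP) = 513.35 / (15 − 4) = 513.35/11.0 = 46.668 mL/cmH2O.
τ = R × C = 26.181 × 0.04667 L/cmH2O = 1.222 s.
t = −τ·ln(1 − 0.90) = −1.222·ln(0.1) = 2.814 s.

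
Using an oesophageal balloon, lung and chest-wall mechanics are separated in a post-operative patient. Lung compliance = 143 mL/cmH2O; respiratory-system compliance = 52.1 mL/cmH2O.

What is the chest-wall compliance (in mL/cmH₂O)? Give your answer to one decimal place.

1/Ccw = 1/Crs − 1/CL.
1/Ccw = 1/52.1 − 1/143 = 0.0122.
Ccw = 81.967 mL/cmH2O.

82.0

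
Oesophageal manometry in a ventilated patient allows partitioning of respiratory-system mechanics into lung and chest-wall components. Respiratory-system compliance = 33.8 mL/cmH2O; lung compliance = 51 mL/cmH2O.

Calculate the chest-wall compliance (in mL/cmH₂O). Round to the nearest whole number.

1/Ccw = 1/Crs − 1/CL.
1/Ccw = 1/33.8 − 1/51 = 0.009978.
Ccw = 100.22 mL/cmH2O.

100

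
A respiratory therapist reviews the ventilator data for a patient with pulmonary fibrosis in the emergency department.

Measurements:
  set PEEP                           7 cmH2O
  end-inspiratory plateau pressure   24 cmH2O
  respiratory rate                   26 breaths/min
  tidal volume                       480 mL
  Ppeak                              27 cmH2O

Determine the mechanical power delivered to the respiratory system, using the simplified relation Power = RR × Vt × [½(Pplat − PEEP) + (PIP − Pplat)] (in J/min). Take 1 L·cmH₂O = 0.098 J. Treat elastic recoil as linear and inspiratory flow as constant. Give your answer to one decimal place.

14.1

Per-breath work = Vt × [½(Pplat−PEEP) + (PIP−Pplat)] = 0.480 × [0.5×17.0 + 3.0] = 0.480 × 11.5 = 5.52 L·cmH2O.
Power = 26 × 5.52 = 143.52 L·cmH2O/min.
× 0.098 J/(L·cmH2O) → 14.065 J/min.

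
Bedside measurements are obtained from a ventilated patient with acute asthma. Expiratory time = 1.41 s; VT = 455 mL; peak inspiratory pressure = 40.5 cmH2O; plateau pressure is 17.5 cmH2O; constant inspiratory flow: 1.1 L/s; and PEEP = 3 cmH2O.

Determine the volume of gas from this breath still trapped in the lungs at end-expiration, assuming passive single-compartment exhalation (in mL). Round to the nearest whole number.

R = (PIP − Pplat)/V̇ = (40.5 − 17.5) / 1.1 = 23.0/1.1 = 20.909 cmH2O·s/L.
C = Vt/(Pplat − PEEP) = 455.0 / (17.5 − 3) = 455.0/14.5 = 31.379 mL/cmH2O.
τ = R × C = 20.909 × 0.03138 L/cmH2O = 0.6561 s.
Fraction remaining = e^(−Te/τ) = e^(−1.41/0.6561) = 0.1166.
Trapped volume = 455.0 × 0.1166 = 53.053 mL.

53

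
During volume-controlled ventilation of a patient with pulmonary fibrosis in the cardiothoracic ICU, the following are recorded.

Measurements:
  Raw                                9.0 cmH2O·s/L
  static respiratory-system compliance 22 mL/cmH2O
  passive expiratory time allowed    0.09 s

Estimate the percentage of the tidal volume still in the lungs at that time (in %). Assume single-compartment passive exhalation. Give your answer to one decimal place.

τ = R × C = 9.0 × 22 mL/cmH2O = 9.0 × 0.022 L/cmH2O = 0.198 s.
Passive exhalation: V(t)/V₀ = e^(−t/τ) = e^(−0.09/0.198) = 0.6347.
Fraction remaining = 0.6347 → 63.47%.

63.5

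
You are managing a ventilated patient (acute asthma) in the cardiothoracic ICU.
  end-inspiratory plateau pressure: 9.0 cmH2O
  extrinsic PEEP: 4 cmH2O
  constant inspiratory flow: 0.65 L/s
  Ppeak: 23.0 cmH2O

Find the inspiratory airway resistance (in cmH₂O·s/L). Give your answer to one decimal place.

Raw = (PIP − Pplat) / flow = (23.0 − 9.0) / 0.65 = 14.0 / 0.65 = 21.538 cmH2O·s/L.

21.5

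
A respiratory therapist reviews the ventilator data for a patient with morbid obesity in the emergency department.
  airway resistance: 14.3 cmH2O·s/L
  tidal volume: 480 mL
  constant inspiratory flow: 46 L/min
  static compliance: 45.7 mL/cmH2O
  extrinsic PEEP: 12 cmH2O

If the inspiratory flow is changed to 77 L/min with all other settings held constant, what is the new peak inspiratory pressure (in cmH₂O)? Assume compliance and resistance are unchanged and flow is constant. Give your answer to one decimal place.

Flow: 46 L/min ÷ 60 = 0.7667 L/s.
New flow: 77 L/min ÷ 60 = 1.2833 L/s.
PIP = Vt/C + R·V̇ + PEEP (constant-flow equation of motion).
Only the resistive term changes: ΔPIP = R × ΔV̇ = 14.3 × (1.2833 − 0.7667) = 14.3 × 0.5166 = 7.387 cmH2O.
Original PIP = 480/45.7 + 14.3×0.7667 + 12 = 33.467 cmH2O; new PIP = 33.467 + (7.387) = 40.854 cmH2O.

40.9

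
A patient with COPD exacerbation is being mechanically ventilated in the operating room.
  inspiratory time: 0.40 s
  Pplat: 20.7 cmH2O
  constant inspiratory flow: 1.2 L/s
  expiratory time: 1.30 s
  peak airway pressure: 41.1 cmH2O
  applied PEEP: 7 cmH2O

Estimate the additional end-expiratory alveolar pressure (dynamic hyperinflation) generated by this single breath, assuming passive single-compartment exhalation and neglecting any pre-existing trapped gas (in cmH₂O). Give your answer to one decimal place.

1.5

Vt = flow × Ti = 1.2 L/s × 0.40 s × 1000 mL/L = 480.0 mL.
R = (PIP − Pplat)/V̇ = (41.1 − 20.7) / 1.2 = 20.4/1.2 = 17.0 cmH2O·s/L.
C = Vt/(Pplat − PEEP) = 480.0 / (20.7 − 7) = 480.0/13.7 = 35.036 mL/cmH2O.
τ = R × C = 17.0 × 0.03504 L/cmH2O = 0.5957 s.
Fraction remaining = e^(−Te/τ) = e^(−1.30/0.5957) = 0.1128; trapped volume = 480.0 × 0.1128 = 54.144 mL.
Additional alveolar pressure from trapping ≈ V_trapped / C = 54.144 / 35.036 = 1.545 cmH2O.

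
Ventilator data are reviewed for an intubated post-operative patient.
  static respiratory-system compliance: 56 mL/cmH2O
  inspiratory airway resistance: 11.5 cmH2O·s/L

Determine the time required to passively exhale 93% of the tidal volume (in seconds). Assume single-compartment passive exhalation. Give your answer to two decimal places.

τ = R × C = 11.5 × 56 mL/cmH2O = 11.5 × 0.056 L/cmH2O = 0.644 s.
Exhaled fraction f = 1 − e^(−t/τ) → t = −τ·ln(1 − f) = −0.644·ln(0.07) = 1.713 s.

1.71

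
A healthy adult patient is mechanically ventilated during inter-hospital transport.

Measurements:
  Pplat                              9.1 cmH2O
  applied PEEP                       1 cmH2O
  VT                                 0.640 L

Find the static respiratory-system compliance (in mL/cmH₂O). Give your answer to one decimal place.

Cstat = Vt / (Pplat − PEEP) = 640 / (9.1 − 1) = 640 / 8.1 = 79.012 mL/cmH2O.

79.0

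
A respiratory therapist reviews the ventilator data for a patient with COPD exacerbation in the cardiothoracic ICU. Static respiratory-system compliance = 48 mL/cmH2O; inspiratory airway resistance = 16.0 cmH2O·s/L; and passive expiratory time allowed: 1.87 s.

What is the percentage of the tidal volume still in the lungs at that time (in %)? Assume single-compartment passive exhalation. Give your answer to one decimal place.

8.8

τ = R × C = 16.0 × 48 mL/cmH2O = 16.0 × 0.048 L/cmH2O = 0.768 s.
Passive exhalation: V(t)/V₀ = e^(−t/τ) = e^(−1.87/0.768) = 0.08761.
Fraction remaining = 0.08761 → 8.761%.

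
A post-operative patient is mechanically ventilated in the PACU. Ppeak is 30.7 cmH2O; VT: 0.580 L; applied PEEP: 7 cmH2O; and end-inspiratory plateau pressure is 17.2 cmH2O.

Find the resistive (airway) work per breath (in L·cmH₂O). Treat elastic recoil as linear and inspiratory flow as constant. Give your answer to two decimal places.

With constant inspiratory flow the resistive pressure is constant at PIP − Pplat = 30.7 − 17.2 = 13.5 cmH2O, so resistive work = 13.5 × 0.580 = 7.83 L·cmH2O.

7.83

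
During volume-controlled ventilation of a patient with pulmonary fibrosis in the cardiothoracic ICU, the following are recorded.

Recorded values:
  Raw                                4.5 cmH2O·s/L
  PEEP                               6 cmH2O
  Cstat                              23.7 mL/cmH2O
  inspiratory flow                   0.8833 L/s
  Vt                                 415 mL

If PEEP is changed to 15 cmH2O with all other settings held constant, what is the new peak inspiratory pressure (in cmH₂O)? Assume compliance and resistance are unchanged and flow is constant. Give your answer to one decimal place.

PIP = Vt/C + R·V̇ + PEEP (constant-flow equation of motion).
Only the baseline term changes: ΔPIP = ΔPEEP = 15 − 6 = 9.0 cmH2O.
Original PIP = 415/23.7 + 4.5×0.8833 + 6 = 27.485 cmH2O; new PIP = 27.485 + (9.0) = 36.485 cmH2O.

36.5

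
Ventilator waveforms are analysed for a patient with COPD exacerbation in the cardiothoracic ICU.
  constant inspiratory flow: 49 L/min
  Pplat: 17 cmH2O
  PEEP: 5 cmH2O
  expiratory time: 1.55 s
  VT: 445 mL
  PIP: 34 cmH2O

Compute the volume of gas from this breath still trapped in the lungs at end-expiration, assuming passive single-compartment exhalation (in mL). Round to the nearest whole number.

60

Flow: 49 L/min ÷ 60 = 0.8167 L/s.
R = (PIP − Pplat)/V̇ = (34 − 17) / 0.8167 = 17.0/0.8167 = 20.815 cmH2O·s/L.
C = Vt/(Pplat − PEEP) = 445.0 / (17 − 5) = 445.0/12.0 = 37.083 mL/cmH2O.
τ = R × C = 20.815 × 0.03708 L/cmH2O = 0.7718 s.
Fraction remaining = e^(−Te/τ) = e^(−1.55/0.7718) = 0.1342.
Trapped volume = 445.0 × 0.1342 = 59.719 mL.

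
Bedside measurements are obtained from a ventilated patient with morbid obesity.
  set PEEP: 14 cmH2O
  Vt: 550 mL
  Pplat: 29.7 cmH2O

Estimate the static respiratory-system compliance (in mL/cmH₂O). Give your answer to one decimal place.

35.0

Cstat = Vt / (Pplat − PEEP) = 550 / (29.7 − 14) = 550 / 15.7 = 35.032 mL/cmH2O.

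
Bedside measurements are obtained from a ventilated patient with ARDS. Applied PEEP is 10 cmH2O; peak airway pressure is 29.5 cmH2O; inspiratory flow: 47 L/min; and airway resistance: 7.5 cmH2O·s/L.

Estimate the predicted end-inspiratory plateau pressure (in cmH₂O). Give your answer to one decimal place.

23.6

Flow: 47 L/min ÷ 60 = 0.7833 L/s.
Pplat = PIP − Raw × flow = 29.5 − 7.5 × 0.7833 = 29.5 − 5.875 = 23.625 cmH2O.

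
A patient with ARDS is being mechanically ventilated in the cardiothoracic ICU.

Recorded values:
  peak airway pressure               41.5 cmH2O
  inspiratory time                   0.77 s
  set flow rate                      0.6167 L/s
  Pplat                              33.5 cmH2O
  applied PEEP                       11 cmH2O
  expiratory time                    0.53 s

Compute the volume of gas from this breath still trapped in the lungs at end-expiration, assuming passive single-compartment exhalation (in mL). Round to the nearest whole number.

Vt = flow × Ti = 0.6167 L/s × 0.77 s × 1000 mL/L = 474.86 mL.
R = (PIP − Pplat)/V̇ = (41.5 − 33.5) / 0.6167 = 8.0/0.6167 = 12.972 cmH2O·s/L.
C = Vt/(Pplat − PEEP) = 474.86 / (33.5 − 11) = 474.86/22.5 = 21.105 mL/cmH2O.
τ = R × C = 12.972 × 0.02111 L/cmH2O = 0.2738 s.
Fraction remaining = e^(−Te/τ) = e^(−0.53/0.2738) = 0.1443.
Trapped volume = 474.86 × 0.1443 = 68.522 mL.

69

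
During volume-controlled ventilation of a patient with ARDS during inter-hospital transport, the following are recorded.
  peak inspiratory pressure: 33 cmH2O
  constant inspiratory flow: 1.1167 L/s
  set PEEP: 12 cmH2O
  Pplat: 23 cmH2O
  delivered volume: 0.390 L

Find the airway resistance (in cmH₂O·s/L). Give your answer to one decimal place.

9.0

Raw = (PIP − Pplat) / flow = (33 − 23) / 1.1167 = 10.0 / 1.1167 = 8.955 cmH2O·s/L.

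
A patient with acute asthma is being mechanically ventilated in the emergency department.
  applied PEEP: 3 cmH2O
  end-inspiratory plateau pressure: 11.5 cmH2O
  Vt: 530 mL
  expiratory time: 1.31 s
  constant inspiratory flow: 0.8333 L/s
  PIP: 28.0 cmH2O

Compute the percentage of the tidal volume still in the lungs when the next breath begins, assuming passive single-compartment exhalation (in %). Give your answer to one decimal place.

34.6

R = (PIP − Pplat)/V̇ = (28.0 − 11.5) / 0.8333 = 16.5/0.8333 = 19.801 cmH2O·s/L.
C = Vt/(Pplat − PEEP) = 530.0 / (11.5 − 3) = 530.0/8.5 = 62.353 mL/cmH2O.
τ = R × C = 19.801 × 0.06235 L/cmH2O = 1.235 s.
Fraction remaining at end-expiration = e^(−Te/τ) = e^(−1.31/1.235) = 0.3462 → 34.62%.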